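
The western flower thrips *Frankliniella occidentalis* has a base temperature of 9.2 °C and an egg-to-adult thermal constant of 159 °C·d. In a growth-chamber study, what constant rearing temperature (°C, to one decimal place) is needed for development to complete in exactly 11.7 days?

Required daily accumulation = 159 / 11.7 = 13.590 DD/day.
T = T_base + 13.590 = 9.2 + 13.590 = 22.790 ≈ 22.8 °C.

22.8 °C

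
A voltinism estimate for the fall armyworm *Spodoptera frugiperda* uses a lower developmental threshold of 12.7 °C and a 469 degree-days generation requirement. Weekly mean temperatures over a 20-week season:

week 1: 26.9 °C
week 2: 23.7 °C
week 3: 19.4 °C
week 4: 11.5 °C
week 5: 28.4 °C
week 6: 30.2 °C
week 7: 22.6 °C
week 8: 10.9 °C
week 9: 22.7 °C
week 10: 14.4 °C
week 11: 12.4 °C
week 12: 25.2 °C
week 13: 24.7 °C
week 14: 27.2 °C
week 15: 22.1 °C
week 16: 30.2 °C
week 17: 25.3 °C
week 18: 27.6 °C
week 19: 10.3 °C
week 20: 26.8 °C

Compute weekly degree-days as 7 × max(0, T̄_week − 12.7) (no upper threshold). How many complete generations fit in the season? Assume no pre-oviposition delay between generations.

Weekly DD (7 × max(0, T̄ − 12.7)): 99.4, 77.0, 46.9, 0.0, 109.9, 122.5, 69.3, 0.0, 70.0, 11.9, 0.0, 87.5, 84.0, 101.5, 65.8, 122.5, 88.2, 104.3, 0.0, 98.7.
Season total = 1359.4 DD.
Complete generations = ⌊1359.4 / 469⌋ = 2.

2 generations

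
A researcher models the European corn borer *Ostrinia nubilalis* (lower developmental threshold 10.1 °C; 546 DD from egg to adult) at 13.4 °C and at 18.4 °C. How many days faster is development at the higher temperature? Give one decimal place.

99.7 days

At 13.4 °C: 546 / (13.4 − 10.1) = 546 / 3.3 = 165.455 d.
At 18.4 °C: 546 / (18.4 − 10.1) = 546 / 8.3 = 65.783 d.
Difference = |165.455 − 65.783| = 99.671 ≈ 99.7 days.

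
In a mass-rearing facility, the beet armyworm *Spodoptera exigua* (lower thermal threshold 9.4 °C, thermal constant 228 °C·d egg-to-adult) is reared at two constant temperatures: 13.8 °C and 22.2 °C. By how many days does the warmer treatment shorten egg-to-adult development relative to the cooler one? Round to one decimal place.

34.0 days

At 13.8 °C: 228 / (13.8 − 9.4) = 228 / 4.4 = 51.818 d.
At 22.2 °C: 228 / (22.2 − 9.4) = 228 / 12.8 = 17.812 d.
Difference = |51.818 − 17.812| = 34.006 ≈ 34.0 days.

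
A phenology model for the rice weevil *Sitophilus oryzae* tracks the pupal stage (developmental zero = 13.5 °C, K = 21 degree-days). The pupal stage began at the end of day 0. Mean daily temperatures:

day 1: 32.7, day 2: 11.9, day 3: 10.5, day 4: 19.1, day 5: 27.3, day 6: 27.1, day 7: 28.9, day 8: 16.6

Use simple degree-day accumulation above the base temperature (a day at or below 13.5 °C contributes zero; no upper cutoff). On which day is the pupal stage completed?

day 4

Daily DD above 13.5 °C: 19.2, 0.0, 0.0, 5.6, 13.8, 13.6, 15.4, 3.1.
Cumulative: 19.2, 19.2, 19.2, 24.8, 38.6, 52.2, 67.6, 70.7.
The total first reaches 21 DD on day 4.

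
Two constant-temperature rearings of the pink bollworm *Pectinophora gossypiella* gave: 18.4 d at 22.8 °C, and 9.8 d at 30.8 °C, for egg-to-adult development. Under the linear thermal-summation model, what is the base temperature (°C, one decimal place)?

13.7 °C

Linear rate model ⇒ the product D·(T − T_b) is constant across temperatures.
18.4·(22.8 − T_b) = 9.8·(30.8 − T_b)
T_b = (18.4·22.8 − 9.8·30.8) / (18.4 − 9.8) = 117.68 / 8.6 = 13.684 °C ≈ 13.7 °C.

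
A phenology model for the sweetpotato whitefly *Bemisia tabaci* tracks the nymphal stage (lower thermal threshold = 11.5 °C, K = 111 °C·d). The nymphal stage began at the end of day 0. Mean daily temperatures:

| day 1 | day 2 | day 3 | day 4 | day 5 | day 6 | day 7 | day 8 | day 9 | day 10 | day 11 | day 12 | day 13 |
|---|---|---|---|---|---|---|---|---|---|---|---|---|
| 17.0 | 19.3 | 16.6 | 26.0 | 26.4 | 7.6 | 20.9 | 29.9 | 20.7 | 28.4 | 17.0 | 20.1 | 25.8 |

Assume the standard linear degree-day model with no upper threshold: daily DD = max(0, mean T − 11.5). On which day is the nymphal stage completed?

Daily DD above 11.5 °C: 5.5, 7.8, 5.1, 14.5, 14.9, 0.0, 9.4, 18.4, 9.2, 16.9, 5.5, 8.6, 14.3.
Cumulative: 5.5, 13.3, 18.4, 32.9, 47.8, 47.8, 57.2, 75.6, 84.8, 101.7, 107.2, 115.8, 130.1.
The total first reaches 111 DD on day 12.

day 12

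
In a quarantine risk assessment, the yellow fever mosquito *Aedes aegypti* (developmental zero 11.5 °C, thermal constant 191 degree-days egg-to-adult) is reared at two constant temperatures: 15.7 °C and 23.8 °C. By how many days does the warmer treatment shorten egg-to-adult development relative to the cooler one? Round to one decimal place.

29.9 days

At 15.7 °C: 191 / (15.7 − 11.5) = 191 / 4.2 = 45.476 d.
At 23.8 °C: 191 / (23.8 − 11.5) = 191 / 12.3 = 15.528 d.
Difference = |45.476 − 15.528| = 29.948 ≈ 29.9 days.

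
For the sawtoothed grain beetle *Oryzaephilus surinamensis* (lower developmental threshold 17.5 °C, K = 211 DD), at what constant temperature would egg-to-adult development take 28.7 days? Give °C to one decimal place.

Required daily accumulation = 211 / 28.7 = 7.352 DD/day.
T = T_base + 7.352 = 17.5 + 7.352 = 24.852 ≈ 24.9 °C.

24.9 °C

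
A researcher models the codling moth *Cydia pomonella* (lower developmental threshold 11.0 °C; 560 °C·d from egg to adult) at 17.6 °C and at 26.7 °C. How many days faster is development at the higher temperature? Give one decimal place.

49.2 days

At 17.6 °C: 560 / (17.6 − 11.0) = 560 / 6.6 = 84.848 d.
At 26.7 °C: 560 / (26.7 − 11.0) = 560 / 15.7 = 35.669 d.
Difference = |84.848 − 35.669| = 49.180 ≈ 49.2 days.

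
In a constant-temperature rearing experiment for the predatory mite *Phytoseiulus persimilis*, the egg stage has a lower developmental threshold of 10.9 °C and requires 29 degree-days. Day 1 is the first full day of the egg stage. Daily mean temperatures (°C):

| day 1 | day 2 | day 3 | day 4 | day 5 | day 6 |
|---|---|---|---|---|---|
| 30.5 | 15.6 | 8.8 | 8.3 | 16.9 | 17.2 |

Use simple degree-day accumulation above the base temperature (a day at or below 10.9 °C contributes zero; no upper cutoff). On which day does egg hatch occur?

day 5

Daily DD above 10.9 °C: 19.6, 4.7, 0.0, 0.0, 6.0, 6.3.
Cumulative: 19.6, 24.3, 24.3, 24.3, 30.3, 36.6.
The total first reaches 29 DD on day 5.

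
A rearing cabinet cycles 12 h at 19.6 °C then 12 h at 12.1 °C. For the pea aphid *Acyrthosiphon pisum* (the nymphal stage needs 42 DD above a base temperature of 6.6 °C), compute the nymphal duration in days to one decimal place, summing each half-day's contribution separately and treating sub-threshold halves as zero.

Day half: max(0, 19.6 − 6.6) × 0.5 = 13.0 × 0.5 = 6.50 DD.
Night half: max(0, 12.1 − 6.6) × 0.5 = 5.5 × 0.5 = 2.75 DD.
Per 24 h: 9.25 DD/day.
Duration = 42 / 9.25 = 4.541 ≈ 4.5 days.

4.5 days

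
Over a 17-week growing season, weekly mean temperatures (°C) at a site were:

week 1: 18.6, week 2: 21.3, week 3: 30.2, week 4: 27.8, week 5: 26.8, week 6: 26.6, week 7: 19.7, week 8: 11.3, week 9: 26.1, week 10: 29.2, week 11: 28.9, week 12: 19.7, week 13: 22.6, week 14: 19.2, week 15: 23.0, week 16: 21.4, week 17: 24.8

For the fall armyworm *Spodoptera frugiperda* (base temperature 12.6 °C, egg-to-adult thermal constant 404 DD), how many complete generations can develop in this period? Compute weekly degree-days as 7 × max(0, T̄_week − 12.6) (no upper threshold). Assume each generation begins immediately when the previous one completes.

3 generations

Weekly DD (7 × max(0, T̄ − 12.6)): 42.0, 60.9, 123.2, 106.4, 99.4, 98.0, 49.7, 0.0, 94.5, 116.2, 114.1, 49.7, 70.0, 46.2, 72.8, 61.6, 85.4.
Season total = 1290.1 DD.
Complete generations = ⌊1290.1 / 404⌋ = 3.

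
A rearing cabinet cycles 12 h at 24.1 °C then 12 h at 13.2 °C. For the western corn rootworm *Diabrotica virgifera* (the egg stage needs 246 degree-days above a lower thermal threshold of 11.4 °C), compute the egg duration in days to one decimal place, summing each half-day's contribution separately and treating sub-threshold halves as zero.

Day half: max(0, 24.1 − 11.4) × 0.5 = 12.7 × 0.5 = 6.35 DD.
Night half: max(0, 13.2 − 11.4) × 0.5 = 1.8 × 0.5 = 0.90 DD.
Per 24 h: 7.25 DD/day.
Duration = 246 / 7.25 = 33.931 ≈ 33.9 days.

33.9 days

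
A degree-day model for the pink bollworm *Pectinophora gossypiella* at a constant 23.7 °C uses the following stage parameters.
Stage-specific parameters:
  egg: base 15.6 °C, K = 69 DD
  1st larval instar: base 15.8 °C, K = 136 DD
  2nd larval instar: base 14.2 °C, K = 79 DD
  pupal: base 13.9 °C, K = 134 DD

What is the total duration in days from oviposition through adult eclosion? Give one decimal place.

47.7 days

egg: 69 / (23.7 − 15.6) = 69 / 8.1 = 8.519 d.
1st larval instar: 136 / (23.7 − 15.8) = 136 / 7.9 = 17.215 d.
2nd larval instar: 79 / (23.7 − 14.2) = 79 / 9.5 = 8.316 d.
pupal: 134 / (23.7 − 13.9) = 134 / 9.8 = 13.673 d.
Sum = 47.723 ≈ 47.7 days.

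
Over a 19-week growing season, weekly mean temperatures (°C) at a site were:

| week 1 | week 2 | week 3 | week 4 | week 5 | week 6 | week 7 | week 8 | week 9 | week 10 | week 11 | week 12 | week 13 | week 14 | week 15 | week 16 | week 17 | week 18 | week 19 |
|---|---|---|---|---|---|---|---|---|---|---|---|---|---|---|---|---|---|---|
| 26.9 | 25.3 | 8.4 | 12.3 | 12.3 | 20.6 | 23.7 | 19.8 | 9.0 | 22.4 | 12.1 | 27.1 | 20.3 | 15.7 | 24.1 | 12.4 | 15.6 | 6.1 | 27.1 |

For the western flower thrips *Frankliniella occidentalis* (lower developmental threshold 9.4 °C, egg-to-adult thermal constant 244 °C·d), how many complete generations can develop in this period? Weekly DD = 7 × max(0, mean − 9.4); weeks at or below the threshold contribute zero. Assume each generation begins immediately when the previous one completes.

4 generations

Weekly DD (7 × max(0, T̄ − 9.4)): 122.5, 111.3, 0.0, 20.3, 20.3, 78.4, 100.1, 72.8, 0.0, 91.0, 18.9, 123.9, 76.3, 44.1, 102.9, 21.0, 43.4, 0.0, 123.9.
Season total = 1171.1 DD.
Complete generations = ⌊1171.1 / 244⌋ = 4.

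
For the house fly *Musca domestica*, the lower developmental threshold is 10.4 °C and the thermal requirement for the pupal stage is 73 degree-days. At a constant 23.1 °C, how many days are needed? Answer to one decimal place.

5.7 days

Daily accumulation = 23.1 − 10.4 = 12.7 DD/day.
Duration = 73 / 12.7 = 5.748 ≈ 5.7 days.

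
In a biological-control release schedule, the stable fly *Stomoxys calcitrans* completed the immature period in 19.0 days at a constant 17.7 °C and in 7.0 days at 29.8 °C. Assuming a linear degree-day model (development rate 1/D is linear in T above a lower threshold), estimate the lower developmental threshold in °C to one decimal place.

Under the model K = D·(T − T_b), so D₁·(T₁ − T_b) = D₂·(T₂ − T_b).
19.0·(17.7 − T_b) = 7.0·(29.8 − T_b)
T_b = (19.0·17.7 − 7.0·29.8) / (19.0 − 7.0) = 127.70 / 12.0 = 10.642 °C ≈ 10.6 °C.

10.6 °C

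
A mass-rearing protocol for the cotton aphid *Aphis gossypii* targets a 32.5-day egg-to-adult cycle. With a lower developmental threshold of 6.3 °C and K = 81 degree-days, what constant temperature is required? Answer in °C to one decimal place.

Required daily accumulation = 81 / 32.5 = 2.492 DD/day.
T = T_base + 2.492 = 6.3 + 2.492 = 8.792 ≈ 8.8 °C.

8.8 °C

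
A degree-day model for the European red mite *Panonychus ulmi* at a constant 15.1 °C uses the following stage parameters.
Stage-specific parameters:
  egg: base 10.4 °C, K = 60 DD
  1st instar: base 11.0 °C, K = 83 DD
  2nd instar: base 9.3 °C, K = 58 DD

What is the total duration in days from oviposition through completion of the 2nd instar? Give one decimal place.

43.0 days

egg: 60 / (15.1 − 10.4) = 60 / 4.7 = 12.766 d.
1st instar: 83 / (15.1 − 11.0) = 83 / 4.1 = 20.244 d.
2nd instar: 58 / (15.1 − 9.3) = 58 / 5.8 = 10.000 d.
Sum = 43.010 ≈ 43.0 days.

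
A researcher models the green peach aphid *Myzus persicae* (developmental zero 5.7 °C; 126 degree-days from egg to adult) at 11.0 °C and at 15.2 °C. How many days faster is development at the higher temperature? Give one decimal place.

At 11.0 °C: 126 / (11.0 − 5.7) = 126 / 5.3 = 23.774 d.
At 15.2 °C: 126 / (15.2 − 5.7) = 126 / 9.5 = 13.263 d.
Difference = |23.774 − 13.263| = 10.510 ≈ 10.5 days.

10.5 days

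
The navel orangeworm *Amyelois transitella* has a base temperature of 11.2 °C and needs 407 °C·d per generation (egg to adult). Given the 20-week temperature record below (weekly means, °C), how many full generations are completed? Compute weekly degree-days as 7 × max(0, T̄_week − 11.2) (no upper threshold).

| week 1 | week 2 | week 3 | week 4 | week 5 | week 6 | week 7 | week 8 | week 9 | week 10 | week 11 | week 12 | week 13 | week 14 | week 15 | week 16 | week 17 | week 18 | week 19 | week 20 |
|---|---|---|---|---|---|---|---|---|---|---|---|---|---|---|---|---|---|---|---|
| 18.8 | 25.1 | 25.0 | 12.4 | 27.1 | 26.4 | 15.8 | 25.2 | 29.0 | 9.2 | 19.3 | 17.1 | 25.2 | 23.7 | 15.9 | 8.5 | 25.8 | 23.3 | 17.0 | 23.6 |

Weekly DD (7 × max(0, T̄ − 11.2)): 53.2, 97.3, 96.6, 8.4, 111.3, 106.4, 32.2, 98.0, 124.6, 0.0, 56.7, 41.3, 98.0, 87.5, 32.9, 0.0, 102.2, 84.7, 40.6, 86.8.
Season total = 1358.7 DD.
Complete generations = ⌊1358.7 / 407⌋ = 3.

3 generations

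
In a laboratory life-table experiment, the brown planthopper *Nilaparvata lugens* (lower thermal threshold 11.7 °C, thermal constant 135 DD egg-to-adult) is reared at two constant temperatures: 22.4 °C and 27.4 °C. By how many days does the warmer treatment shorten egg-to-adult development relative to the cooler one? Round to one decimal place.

At 22.4 °C: 135 / (22.4 − 11.7) = 135 / 10.7 = 12.617 d.
At 27.4 °C: 135 / (27.4 − 11.7) = 135 / 15.7 = 8.599 d.
Difference = |12.617 − 8.599| = 4.018 ≈ 4.0 days.

4.0 days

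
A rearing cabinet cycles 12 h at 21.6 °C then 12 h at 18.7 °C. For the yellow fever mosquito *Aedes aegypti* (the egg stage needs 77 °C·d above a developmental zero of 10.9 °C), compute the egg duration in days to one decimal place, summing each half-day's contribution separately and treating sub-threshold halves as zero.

Day half: max(0, 21.6 − 10.9) × 0.5 = 10.7 × 0.5 = 5.35 DD.
Night half: max(0, 18.7 − 10.9) × 0.5 = 7.8 × 0.5 = 3.90 DD.
Per 24 h: 9.25 DD/day.
Duration = 77 / 9.25 = 8.324 ≈ 8.3 days.

8.3 days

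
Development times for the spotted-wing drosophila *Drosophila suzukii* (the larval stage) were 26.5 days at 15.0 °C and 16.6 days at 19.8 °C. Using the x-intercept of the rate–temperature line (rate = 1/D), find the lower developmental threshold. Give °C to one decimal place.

7.0 °C

Equal thermal constants: D₁(T₁ − T_b) = D₂(T₂ − T_b).
26.5·(15.0 − T_b) = 16.6·(19.8 − T_b)
T_b = (26.5·15.0 − 16.6·19.8) / (26.5 − 16.6) = 68.82 / 9.9 = 6.952 °C ≈ 7.0 °C.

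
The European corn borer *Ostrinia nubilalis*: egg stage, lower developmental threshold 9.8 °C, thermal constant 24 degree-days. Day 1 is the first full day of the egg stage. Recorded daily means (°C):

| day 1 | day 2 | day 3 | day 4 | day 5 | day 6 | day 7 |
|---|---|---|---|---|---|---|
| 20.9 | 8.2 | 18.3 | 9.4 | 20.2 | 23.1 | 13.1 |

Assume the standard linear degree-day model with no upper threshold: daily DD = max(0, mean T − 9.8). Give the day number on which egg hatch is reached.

day 5

Daily DD above 9.8 °C: 11.1, 0.0, 8.5, 0.0, 10.4, 13.3, 3.3.
Cumulative: 11.1, 11.1, 19.6, 19.6, 30.0, 43.3, 46.6.
The total first reaches 24 DD on day 5.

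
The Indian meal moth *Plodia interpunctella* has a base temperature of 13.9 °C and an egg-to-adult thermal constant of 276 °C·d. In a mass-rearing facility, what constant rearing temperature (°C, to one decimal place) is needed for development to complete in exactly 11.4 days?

38.1 °C

Required daily accumulation = 276 / 11.4 = 24.211 DD/day.
T = T_base + 24.211 = 13.9 + 24.211 = 38.111 ≈ 38.1 °C.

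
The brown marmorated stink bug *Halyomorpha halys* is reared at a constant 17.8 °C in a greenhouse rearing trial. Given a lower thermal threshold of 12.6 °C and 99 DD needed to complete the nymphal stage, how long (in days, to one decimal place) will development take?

Daily accumulation = 17.8 − 12.6 = 5.2 DD/day.
Duration = 99 / 5.2 = 19.038 ≈ 19.0 days.

19.0 days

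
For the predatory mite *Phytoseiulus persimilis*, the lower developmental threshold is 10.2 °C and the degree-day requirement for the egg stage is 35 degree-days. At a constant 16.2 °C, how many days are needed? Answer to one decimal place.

Daily accumulation = 16.2 − 10.2 = 6.0 DD/day.
Duration = 35 / 6.0 = 5.833 ≈ 5.8 days.

5.8 days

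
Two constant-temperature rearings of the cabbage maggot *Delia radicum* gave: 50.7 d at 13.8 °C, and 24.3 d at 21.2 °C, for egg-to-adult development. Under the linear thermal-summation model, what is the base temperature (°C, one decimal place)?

7.0 °C

Equal thermal constants: D₁(T₁ − T_b) = D₂(T₂ − T_b).
50.7·(13.8 − T_b) = 24.3·(21.2 − T_b)
T_b = (50.7·13.8 − 24.3·21.2) / (50.7 − 24.3) = 184.50 / 26.4 = 6.989 °C ≈ 7.0 °C.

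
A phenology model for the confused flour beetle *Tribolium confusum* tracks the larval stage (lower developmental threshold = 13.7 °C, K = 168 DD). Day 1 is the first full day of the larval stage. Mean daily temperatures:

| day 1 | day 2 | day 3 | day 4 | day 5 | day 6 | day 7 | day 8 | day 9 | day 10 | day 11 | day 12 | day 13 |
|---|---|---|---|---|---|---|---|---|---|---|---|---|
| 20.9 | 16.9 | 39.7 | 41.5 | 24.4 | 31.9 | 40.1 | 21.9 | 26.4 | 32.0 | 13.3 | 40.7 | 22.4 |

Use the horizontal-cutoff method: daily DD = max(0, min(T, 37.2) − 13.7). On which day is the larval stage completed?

day 12

Daily DD above 13.7 °C (capped at 23.5): 7.2, 3.2, 23.5, 23.5, 10.7, 18.2, 23.5, 8.2, 12.7, 18.3, 0.0, 23.5, 8.7.
Cumulative: 7.2, 10.4, 33.9, 57.4, 68.1, 86.3, 109.8, 118.0, 130.7, 149.0, 149.0, 172.5, 181.2.
The total first reaches 168 DD on day 12.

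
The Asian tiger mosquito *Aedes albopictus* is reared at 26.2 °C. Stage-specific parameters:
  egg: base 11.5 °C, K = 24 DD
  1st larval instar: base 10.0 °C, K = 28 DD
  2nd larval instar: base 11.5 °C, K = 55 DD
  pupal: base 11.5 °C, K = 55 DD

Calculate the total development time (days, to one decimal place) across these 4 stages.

10.8 days

egg: 24 / (26.2 − 11.5) = 24 / 14.7 = 1.633 d.
1st larval instar: 28 / (26.2 − 10.0) = 28 / 16.2 = 1.728 d.
2nd larval instar: 55 / (26.2 − 11.5) = 55 / 14.7 = 3.741 d.
pupal: 55 / (26.2 − 11.5) = 55 / 14.7 = 3.741 d.
Sum = 10.844 ≈ 10.8 days.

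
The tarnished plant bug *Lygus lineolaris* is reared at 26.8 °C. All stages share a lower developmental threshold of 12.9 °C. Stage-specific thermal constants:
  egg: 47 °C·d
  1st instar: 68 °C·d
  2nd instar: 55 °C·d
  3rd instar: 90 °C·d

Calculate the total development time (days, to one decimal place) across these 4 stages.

Daily accumulation at 26.8 °C = 26.8 − 12.9 = 13.9 DD/day.
Total K = 47 + 68 + 55 + 90 = 260 DD.
Total duration = 260 / 13.9 = 18.705 ≈ 18.7 days.

18.7 days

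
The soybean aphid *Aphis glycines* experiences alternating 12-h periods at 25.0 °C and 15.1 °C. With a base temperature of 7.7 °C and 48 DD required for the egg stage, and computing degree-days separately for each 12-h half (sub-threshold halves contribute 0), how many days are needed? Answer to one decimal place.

3.9 days

Day half: max(0, 25.0 − 7.7) × 0.5 = 17.3 × 0.5 = 8.65 DD.
Night half: max(0, 15.1 − 7.7) × 0.5 = 7.4 × 0.5 = 3.70 DD.
Per 24 h: 12.35 DD/day.
Duration = 48 / 12.35 = 3.887 ≈ 3.9 days.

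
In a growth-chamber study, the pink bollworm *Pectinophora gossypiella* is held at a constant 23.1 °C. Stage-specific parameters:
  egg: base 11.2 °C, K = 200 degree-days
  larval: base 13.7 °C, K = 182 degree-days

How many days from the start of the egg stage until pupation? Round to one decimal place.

36.2 days

egg: 200 / (23.1 − 11.2) = 200 / 11.9 = 16.807 d.
larval: 182 / (23.1 − 13.7) = 182 / 9.4 = 19.362 d.
Sum = 36.168 ≈ 36.2 days.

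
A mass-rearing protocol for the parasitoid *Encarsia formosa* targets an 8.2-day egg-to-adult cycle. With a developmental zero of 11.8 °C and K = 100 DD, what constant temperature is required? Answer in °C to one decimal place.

24.0 °C

Required daily accumulation = 100 / 8.2 = 12.195 DD/day.
T = T_base + 12.195 = 11.8 + 12.195 = 23.995 ≈ 24.0 °C.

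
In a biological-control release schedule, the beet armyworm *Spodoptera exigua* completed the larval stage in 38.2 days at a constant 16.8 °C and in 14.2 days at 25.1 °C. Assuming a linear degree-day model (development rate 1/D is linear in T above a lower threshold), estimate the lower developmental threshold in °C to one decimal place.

11.9 °C

Linear rate model ⇒ the product D·(T − T_b) is constant across temperatures.
38.2·(16.8 − T_b) = 14.2·(25.1 − T_b)
T_b = (38.2·16.8 − 14.2·25.1) / (38.2 − 14.2) = 285.34 / 24.0 = 11.889 °C ≈ 11.9 °C.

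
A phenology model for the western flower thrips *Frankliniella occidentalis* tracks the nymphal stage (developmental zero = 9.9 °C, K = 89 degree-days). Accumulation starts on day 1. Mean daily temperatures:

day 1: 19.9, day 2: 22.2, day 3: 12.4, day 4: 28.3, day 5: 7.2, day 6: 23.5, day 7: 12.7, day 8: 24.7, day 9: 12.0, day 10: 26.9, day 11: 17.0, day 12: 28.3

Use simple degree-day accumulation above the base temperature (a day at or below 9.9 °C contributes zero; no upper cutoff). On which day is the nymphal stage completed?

Daily DD above 9.9 °C: 10.0, 12.3, 2.5, 18.4, 0.0, 13.6, 2.8, 14.8, 2.1, 17.0, 7.1, 18.4.
Cumulative: 10.0, 22.3, 24.8, 43.2, 43.2, 56.8, 59.6, 74.4, 76.5, 93.5, 100.6, 119.0.
The total first reaches 89 DD on day 10.

day 10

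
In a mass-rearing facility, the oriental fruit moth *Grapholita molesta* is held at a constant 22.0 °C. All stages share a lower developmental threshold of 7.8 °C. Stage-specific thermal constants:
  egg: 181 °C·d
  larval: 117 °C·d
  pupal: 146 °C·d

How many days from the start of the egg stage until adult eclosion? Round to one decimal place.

31.3 days

Daily accumulation at 22.0 °C = 22.0 − 7.8 = 14.2 DD/day.
Total K = 181 + 117 + 146 = 444 DD.
Total duration = 444 / 14.2 = 31.268 ≈ 31.3 days.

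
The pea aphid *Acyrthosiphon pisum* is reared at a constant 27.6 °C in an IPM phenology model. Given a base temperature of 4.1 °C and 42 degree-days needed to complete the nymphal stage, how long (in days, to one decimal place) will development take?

Daily accumulation = 27.6 − 4.1 = 23.5 DD/day.
Duration = 42 / 23.5 = 1.787 ≈ 1.8 days.

1.8 days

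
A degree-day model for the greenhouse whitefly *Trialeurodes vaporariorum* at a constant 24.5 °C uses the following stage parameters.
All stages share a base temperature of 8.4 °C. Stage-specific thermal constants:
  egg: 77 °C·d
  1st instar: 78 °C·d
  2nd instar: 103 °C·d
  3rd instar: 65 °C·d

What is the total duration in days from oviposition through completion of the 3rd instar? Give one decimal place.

20.1 days

Daily accumulation at 24.5 °C = 24.5 − 8.4 = 16.1 DD/day.
Total K = 77 + 78 + 103 + 65 = 323 DD.
Total duration = 323 / 16.1 = 20.062 ≈ 20.1 days.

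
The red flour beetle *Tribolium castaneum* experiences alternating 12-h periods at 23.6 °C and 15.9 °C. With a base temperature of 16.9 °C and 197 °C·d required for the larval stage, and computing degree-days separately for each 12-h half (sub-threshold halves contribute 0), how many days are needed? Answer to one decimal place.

58.8 days

Day half: max(0, 23.6 − 16.9) × 0.5 = 6.7 × 0.5 = 3.35 DD.
Night half: max(0, 15.9 − 16.9) × 0.5 = 0.0 × 0.5 = 0.00 DD.
Per 24 h: 3.35 DD/day.
Duration = 197 / 3.35 = 58.806 ≈ 58.8 days.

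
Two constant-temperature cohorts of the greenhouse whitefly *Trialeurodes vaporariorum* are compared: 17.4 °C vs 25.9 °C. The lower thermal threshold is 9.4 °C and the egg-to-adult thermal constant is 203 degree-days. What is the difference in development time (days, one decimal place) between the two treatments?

At 17.4 °C: 203 / (17.4 − 9.4) = 203 / 8.0 = 25.375 d.
At 25.9 °C: 203 / (25.9 − 9.4) = 203 / 16.5 = 12.303 d.
Difference = |25.375 − 12.303| = 13.072 ≈ 13.1 days.

13.1 days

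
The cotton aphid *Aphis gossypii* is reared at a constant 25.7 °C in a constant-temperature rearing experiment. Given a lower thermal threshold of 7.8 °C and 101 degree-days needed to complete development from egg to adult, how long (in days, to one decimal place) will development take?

Daily accumulation = 25.7 − 7.8 = 17.9 DD/day.
Duration = 101 / 17.9 = 5.642 ≈ 5.6 days.

5.6 days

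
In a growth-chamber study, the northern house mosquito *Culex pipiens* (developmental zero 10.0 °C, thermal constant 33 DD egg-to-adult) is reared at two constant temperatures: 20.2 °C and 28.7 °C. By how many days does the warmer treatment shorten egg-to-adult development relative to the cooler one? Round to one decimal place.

1.5 days

At 20.2 °C: 33 / (20.2 − 10.0) = 33 / 10.2 = 3.235 d.
At 28.7 °C: 33 / (28.7 − 10.0) = 33 / 18.7 = 1.765 d.
Difference = |3.235 − 1.765| = 1.471 ≈ 1.5 days.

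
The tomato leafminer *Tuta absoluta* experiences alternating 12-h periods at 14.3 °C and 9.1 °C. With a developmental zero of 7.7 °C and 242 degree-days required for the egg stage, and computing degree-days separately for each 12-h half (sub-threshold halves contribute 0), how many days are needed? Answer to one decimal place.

Day half: max(0, 14.3 − 7.7) × 0.5 = 6.6 × 0.5 = 3.30 DD.
Night half: max(0, 9.1 − 7.7) × 0.5 = 1.4 × 0.5 = 0.70 DD.
Per 24 h: 4.00 DD/day.
Duration = 242 / 4.00 = 60.500 ≈ 60.5 days.

60.5 days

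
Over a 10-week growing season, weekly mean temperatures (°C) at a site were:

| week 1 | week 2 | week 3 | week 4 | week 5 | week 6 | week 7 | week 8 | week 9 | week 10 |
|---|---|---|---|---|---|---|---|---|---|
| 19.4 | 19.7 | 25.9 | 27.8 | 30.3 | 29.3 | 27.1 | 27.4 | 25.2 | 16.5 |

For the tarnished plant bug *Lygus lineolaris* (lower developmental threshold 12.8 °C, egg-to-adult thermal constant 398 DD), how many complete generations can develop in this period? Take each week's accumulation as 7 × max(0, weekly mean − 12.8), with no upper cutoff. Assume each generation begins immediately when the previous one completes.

Weekly DD (7 × max(0, T̄ − 12.8)): 46.2, 48.3, 91.7, 105.0, 122.5, 115.5, 100.1, 102.2, 86.8, 25.9.
Season total = 844.2 DD.
Complete generations = ⌊844.2 / 398⌋ = 2.

2 generations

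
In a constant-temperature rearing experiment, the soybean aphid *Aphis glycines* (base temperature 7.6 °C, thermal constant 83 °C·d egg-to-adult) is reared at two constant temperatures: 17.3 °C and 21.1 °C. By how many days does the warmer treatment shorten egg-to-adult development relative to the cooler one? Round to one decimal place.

2.4 days

At 17.3 °C: 83 / (17.3 − 7.6) = 83 / 9.7 = 8.557 d.
At 21.1 °C: 83 / (21.1 − 7.6) = 83 / 13.5 = 6.148 d.
Difference = |8.557 − 6.148| = 2.409 ≈ 2.4 days.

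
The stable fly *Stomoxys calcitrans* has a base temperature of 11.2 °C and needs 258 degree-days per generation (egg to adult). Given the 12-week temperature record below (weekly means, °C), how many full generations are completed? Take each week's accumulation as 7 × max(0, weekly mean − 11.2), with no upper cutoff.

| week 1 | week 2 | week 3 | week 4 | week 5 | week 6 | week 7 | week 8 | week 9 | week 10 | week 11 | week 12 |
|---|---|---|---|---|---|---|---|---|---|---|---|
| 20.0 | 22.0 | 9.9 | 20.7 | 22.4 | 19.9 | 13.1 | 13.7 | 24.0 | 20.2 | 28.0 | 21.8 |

2 generations

Weekly DD (7 × max(0, T̄ − 11.2)): 61.6, 75.6, 0.0, 66.5, 78.4, 60.9, 13.3, 17.5, 89.6, 63.0, 117.6, 74.2.
Season total = 718.2 DD.
Complete generations = ⌊718.2 / 258⌋ = 2.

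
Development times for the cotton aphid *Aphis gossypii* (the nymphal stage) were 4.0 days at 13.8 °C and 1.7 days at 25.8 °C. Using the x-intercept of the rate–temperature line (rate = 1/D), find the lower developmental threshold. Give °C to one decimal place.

Linear rate model ⇒ the product D·(T − T_b) is constant across temperatures.
4.0·(13.8 − T_b) = 1.7·(25.8 − T_b)
T_b = (4.0·13.8 − 1.7·25.8) / (4.0 − 1.7) = 11.34 / 2.3 = 4.930 °C ≈ 4.9 °C.

4.9 °C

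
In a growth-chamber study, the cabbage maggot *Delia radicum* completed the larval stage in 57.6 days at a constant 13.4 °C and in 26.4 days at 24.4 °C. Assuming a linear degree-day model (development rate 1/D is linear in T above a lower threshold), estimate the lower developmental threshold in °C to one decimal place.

Linear rate model ⇒ the product D·(T − T_b) is constant across temperatures.
57.6·(13.4 − T_b) = 26.4·(24.4 − T_b)
T_b = (57.6·13.4 − 26.4·24.4) / (57.6 − 26.4) = 127.68 / 31.2 = 4.092 °C ≈ 4.1 °C.

4.1 °C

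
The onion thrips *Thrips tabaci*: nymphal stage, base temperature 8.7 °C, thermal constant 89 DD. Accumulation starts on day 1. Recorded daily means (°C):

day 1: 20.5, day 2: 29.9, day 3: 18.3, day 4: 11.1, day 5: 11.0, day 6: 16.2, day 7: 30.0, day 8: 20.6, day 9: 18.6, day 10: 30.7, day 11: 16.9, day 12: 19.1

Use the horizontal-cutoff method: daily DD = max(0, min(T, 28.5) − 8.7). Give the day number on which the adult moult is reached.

day 9

Daily DD above 8.7 °C (capped at 19.8): 11.8, 19.8, 9.6, 2.4, 2.3, 7.5, 19.8, 11.9, 9.9, 19.8, 8.2, 10.4.
Cumulative: 11.8, 31.6, 41.2, 43.6, 45.9, 53.4, 73.2, 85.1, 95.0, 114.8, 123.0, 133.4.
The total first reaches 89 DD on day 9.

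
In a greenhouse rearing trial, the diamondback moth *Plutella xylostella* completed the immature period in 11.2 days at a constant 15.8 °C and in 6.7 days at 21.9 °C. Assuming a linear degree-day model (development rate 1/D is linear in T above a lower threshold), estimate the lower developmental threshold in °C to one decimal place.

Linear rate model ⇒ the product D·(T − T_b) is constant across temperatures.
11.2·(15.8 − T_b) = 6.7·(21.9 − T_b)
T_b = (11.2·15.8 − 6.7·21.9) / (11.2 − 6.7) = 30.23 / 4.5 = 6.718 °C ≈ 6.7 °C.

6.7 °C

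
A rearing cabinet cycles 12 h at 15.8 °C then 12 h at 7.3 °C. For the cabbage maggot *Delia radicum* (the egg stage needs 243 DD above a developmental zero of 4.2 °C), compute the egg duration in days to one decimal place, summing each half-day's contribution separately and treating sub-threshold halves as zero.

33.1 days

Day half: max(0, 15.8 − 4.2) × 0.5 = 11.6 × 0.5 = 5.80 DD.
Night half: max(0, 7.3 − 4.2) × 0.5 = 3.1 × 0.5 = 1.55 DD.
Per 24 h: 7.35 DD/day.
Duration = 243 / 7.35 = 33.061 ≈ 33.1 days.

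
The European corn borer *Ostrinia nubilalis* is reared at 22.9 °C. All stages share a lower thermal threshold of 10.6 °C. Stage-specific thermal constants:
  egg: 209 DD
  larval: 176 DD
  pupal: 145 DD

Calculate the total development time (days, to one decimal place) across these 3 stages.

43.1 days

Daily accumulation at 22.9 °C = 22.9 − 10.6 = 12.3 DD/day.
Total K = 209 + 176 + 145 = 530 DD.
Total duration = 530 / 12.3 = 43.089 ≈ 43.1 days.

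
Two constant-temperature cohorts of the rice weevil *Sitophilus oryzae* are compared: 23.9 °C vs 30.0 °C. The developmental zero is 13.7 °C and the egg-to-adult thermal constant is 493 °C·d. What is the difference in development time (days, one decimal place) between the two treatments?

18.1 days

At 23.9 °C: 493 / (23.9 − 13.7) = 493 / 10.2 = 48.333 d.
At 30.0 °C: 493 / (30.0 − 13.7) = 493 / 16.3 = 30.245 d.
Difference = |48.333 − 30.245| = 18.088 ≈ 18.1 days.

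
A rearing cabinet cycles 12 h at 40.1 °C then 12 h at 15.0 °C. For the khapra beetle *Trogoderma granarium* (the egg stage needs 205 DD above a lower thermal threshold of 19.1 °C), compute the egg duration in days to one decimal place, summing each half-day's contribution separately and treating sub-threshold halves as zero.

19.5 days

Day half: max(0, 40.1 − 19.1) × 0.5 = 21.0 × 0.5 = 10.50 DD.
Night half: max(0, 15.0 − 19.1) × 0.5 = 0.0 × 0.5 = 0.00 DD.
Per 24 h: 10.50 DD/day.
Duration = 205 / 10.50 = 19.524 ≈ 19.5 days.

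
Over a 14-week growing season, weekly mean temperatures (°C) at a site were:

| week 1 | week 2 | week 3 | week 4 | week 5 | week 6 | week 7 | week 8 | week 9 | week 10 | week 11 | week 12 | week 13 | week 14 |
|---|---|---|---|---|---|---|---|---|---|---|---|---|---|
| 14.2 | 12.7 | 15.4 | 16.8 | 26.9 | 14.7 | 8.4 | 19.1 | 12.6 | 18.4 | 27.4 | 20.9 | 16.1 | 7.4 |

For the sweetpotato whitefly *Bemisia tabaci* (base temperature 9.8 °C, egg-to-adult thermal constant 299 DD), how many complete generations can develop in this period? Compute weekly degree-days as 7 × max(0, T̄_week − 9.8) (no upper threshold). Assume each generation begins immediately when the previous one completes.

Weekly DD (7 × max(0, T̄ − 9.8)): 30.8, 20.3, 39.2, 49.0, 119.7, 34.3, 0.0, 65.1, 19.6, 60.2, 123.2, 77.7, 44.1, 0.0.
Season total = 683.2 DD.
Complete generations = ⌊683.2 / 299⌋ = 2.

2 generations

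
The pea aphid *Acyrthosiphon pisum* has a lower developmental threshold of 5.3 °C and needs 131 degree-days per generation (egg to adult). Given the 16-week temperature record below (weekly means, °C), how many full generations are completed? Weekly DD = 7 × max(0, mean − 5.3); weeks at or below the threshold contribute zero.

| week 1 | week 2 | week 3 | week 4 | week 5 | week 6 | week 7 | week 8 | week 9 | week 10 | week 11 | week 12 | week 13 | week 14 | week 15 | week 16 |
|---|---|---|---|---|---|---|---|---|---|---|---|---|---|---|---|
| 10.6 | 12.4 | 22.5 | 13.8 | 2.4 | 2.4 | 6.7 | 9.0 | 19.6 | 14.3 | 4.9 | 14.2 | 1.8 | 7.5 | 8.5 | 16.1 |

4 generations

Weekly DD (7 × max(0, T̄ − 5.3)): 37.1, 49.7, 120.4, 59.5, 0.0, 0.0, 9.8, 25.9, 100.1, 63.0, 0.0, 62.3, 0.0, 15.4, 22.4, 75.6.
Season total = 641.2 DD.
Complete generations = ⌊641.2 / 131⌋ = 4.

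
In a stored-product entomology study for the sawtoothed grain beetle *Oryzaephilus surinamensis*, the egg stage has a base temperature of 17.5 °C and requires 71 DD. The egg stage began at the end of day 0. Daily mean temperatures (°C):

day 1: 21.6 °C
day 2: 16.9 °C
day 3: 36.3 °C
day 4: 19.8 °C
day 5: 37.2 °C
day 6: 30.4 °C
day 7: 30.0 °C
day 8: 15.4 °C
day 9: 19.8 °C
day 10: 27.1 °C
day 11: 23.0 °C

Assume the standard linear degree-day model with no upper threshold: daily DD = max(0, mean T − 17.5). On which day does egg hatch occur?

Daily DD above 17.5 °C: 4.1, 0.0, 18.8, 2.3, 19.7, 12.9, 12.5, 0.0, 2.3, 9.6, 5.5.
Cumulative: 4.1, 4.1, 22.9, 25.2, 44.9, 57.8, 70.3, 70.3, 72.6, 82.2, 87.7.
The total first reaches 71 DD on day 9.

day 9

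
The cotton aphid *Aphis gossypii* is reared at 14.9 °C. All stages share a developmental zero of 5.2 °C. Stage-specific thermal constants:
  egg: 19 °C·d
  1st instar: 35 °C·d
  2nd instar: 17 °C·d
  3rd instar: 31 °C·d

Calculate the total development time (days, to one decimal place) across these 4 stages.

Daily accumulation at 14.9 °C = 14.9 − 5.2 = 9.7 DD/day.
Total K = 19 + 35 + 17 + 31 = 102 DD.
Total duration = 102 / 9.7 = 10.515 ≈ 10.5 days.

10.5 days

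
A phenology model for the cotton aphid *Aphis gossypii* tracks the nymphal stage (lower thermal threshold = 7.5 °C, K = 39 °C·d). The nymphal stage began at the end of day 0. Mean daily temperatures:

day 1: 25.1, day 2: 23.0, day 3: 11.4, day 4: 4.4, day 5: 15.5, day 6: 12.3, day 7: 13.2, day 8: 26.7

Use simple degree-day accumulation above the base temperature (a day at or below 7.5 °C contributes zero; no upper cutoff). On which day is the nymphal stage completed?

day 5

Daily DD above 7.5 °C: 17.6, 15.5, 3.9, 0.0, 8.0, 4.8, 5.7, 19.2.
Cumulative: 17.6, 33.1, 37.0, 37.0, 45.0, 49.8, 55.5, 74.7.
The total first reaches 39 DD on day 5.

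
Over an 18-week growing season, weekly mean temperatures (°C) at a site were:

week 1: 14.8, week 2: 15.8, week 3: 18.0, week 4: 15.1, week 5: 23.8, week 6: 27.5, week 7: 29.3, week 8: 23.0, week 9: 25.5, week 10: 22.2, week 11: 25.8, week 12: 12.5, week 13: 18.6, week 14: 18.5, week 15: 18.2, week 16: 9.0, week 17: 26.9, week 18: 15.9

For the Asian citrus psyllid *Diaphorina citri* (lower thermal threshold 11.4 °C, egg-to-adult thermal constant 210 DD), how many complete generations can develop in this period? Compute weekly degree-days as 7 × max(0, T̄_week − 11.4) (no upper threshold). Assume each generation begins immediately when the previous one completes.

5 generations

Weekly DD (7 × max(0, T̄ − 11.4)): 23.8, 30.8, 46.2, 25.9, 86.8, 112.7, 125.3, 81.2, 98.7, 75.6, 100.8, 7.7, 50.4, 49.7, 47.6, 0.0, 108.5, 31.5.
Season total = 1103.2 DD.
Complete generations = ⌊1103.2 / 210⌋ = 5.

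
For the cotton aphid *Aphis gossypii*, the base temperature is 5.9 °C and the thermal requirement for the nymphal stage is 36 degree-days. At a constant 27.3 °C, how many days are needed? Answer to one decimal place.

1.7 days

Daily accumulation = 27.3 − 5.9 = 21.4 DD/day.
Duration = 36 / 21.4 = 1.682 ≈ 1.7 days.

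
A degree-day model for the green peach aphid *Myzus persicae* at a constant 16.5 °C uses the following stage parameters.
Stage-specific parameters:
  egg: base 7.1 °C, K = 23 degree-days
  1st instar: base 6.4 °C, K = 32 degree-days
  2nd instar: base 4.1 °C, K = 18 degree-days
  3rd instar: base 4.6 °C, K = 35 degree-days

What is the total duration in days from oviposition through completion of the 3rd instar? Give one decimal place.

egg: 23 / (16.5 − 7.1) = 23 / 9.4 = 2.447 d.
1st instar: 32 / (16.5 − 6.4) = 32 / 10.1 = 3.168 d.
2nd instar: 18 / (16.5 − 4.1) = 18 / 12.4 = 1.452 d.
3rd instar: 35 / (16.5 − 4.6) = 35 / 11.9 = 2.941 d.
Sum = 10.008 ≈ 10.0 days.

10.0 days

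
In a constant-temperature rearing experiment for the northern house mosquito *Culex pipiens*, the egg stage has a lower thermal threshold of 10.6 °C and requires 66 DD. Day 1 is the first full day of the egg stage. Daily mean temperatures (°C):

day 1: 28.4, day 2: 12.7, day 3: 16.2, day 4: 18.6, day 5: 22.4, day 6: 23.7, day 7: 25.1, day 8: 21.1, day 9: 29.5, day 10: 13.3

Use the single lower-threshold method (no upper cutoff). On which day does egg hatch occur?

Daily DD above 10.6 °C: 17.8, 2.1, 5.6, 8.0, 11.8, 13.1, 14.5, 10.5, 18.9, 2.7.
Cumulative: 17.8, 19.9, 25.5, 33.5, 45.3, 58.4, 72.9, 83.4, 102.3, 105.0.
The total first reaches 66 DD on day 7.

day 7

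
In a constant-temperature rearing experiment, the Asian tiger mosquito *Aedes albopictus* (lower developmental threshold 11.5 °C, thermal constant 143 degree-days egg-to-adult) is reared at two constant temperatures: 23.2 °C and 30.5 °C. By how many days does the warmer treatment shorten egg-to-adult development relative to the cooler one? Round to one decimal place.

4.7 days

At 23.2 °C: 143 / (23.2 − 11.5) = 143 / 11.7 = 12.222 d.
At 30.5 °C: 143 / (30.5 − 11.5) = 143 / 19.0 = 7.526 d.
Difference = |12.222 − 7.526| = 4.696 ≈ 4.7 days.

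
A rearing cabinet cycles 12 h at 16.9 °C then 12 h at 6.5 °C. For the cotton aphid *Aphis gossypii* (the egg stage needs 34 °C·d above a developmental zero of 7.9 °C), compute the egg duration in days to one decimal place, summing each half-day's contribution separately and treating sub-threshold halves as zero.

7.6 days

Day half: max(0, 16.9 − 7.9) × 0.5 = 9.0 × 0.5 = 4.50 DD.
Night half: max(0, 6.5 − 7.9) × 0.5 = 0.0 × 0.5 = 0.00 DD.
Per 24 h: 4.50 DD/day.
Duration = 34 / 4.50 = 7.556 ≈ 7.6 days.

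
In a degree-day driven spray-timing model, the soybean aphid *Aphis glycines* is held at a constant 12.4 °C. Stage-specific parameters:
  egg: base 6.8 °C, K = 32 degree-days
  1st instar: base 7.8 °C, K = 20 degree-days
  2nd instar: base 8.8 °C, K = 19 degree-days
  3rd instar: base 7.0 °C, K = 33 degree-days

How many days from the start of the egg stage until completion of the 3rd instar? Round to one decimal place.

21.5 days

egg: 32 / (12.4 − 6.8) = 32 / 5.6 = 5.714 d.
1st instar: 20 / (12.4 − 7.8) = 20 / 4.6 = 4.348 d.
2nd instar: 19 / (12.4 − 8.8) = 19 / 3.6 = 5.278 d.
3rd instar: 33 / (12.4 − 7.0) = 33 / 5.4 = 6.111 d.
Sum = 21.451 ≈ 21.5 days.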